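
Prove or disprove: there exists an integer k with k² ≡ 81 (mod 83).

Take k = 9. Then 9² = 81, and since 0 ≤ 81 < 83 this is already reduced: 9² ≡ 81 (mod 83).

k = 9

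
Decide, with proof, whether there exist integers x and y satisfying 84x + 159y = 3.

Every value of 84x + 159y is a multiple of gcd(84, 159) = 3; since 3 ∣ 3, solutions exist.
Dividing through by 3 reduces the equation to 28x + 53y = 1.
Euclidean algorithm: 53 = 1·28 + 25, 28 = 1·25 + 3, 25 = 8·3 + 1, 3 = 3·1 + 0.
Unwinding: 1 = 25 − 8·3 = 25 − 8·(28 − 1·25) = −8·28 + 9·25 = −8·28 + 9·(53 − 1·28) = 9·53 − 17·28, i.e. 28·(-17) + 53·9 = 1.
This gives the solution x = -17, y = 9 directly.
Adding 1·53 to x and subtracting 1·28 from y gives the tidier solution (36, -19).
Check: 84·36 + 159·(-19) = 3024 − 3021 = 3. ✓

x = 36, y = -19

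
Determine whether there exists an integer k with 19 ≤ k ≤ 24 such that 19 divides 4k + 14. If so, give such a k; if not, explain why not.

The values of 4k + 14 for k = 19, 20, …, 24 are 90, 94, 98, 102, 106, 110; reduced mod 19 these are 14, 18, 3, 7, 11, 15.
The residue 0 does not occur, so no k in [19, 24] makes 4k + 14 a multiple of 19.

There is no such integer k in that range.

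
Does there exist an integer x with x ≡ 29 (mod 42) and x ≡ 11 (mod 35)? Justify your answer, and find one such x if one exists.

No, no such integer exists.

Both moduli are multiples of 7 = gcd(42, 35), so any solution would satisfy x ≡ 29 and x ≡ 11 modulo 7 simultaneously.
But 29 mod 7 = 1 while 11 mod 7 = 4, a contradiction.
Hence the system has no solution.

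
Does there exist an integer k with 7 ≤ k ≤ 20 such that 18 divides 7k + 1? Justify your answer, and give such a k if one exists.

No, no such integer k in that range exists.

At k = 7, 7·7 + 1 = 50 ≡ 14 (mod 18), and each step in k adds 7, giving residues 14, 3, 10, 17, 6, 13, 2, 9, 16, 5, 12, 1, 8, 15 for k = 7, 8, …, 20.
Since 0 is absent from this list, 18 ∤ 7k + 1 for every k with 7 ≤ k ≤ 20.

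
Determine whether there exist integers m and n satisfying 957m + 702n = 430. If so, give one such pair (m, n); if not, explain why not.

No, no such integers exist.

Both 957 and 702 are divisible by gcd(957, 702) = 3, hence so is any combination 957m + 702n.
But 430 = 3·143 + 1, so 3 ∤ 430.
So the equation is unsolvable over ℤ.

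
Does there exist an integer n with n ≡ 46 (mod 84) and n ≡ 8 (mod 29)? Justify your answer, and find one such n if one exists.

n = 298

The moduli 84 and 29 are coprime, so by the Chinese Remainder Theorem a unique solution modulo 2436 exists.
Any solution of the first congruence is n = 46 + 84t; substituting into the second, 84t ≡ 8 − 46 ≡ 20 (mod 29).
84 ≡ 26 (mod 29), so this reads 26t ≡ 20 (mod 29). Invert 26 mod 29 by the Euclidean algorithm: 29 = 1·26 + 3, 26 = 8·3 + 2, 3 = 1·2 + 1, 2 = 2·1 + 0; back-substituting, 1 = 3 − 1·2 = 3 − (26 − 8·3) = −26 + 9·3 = −26 + 9·(29 − 1·26) = 9·29 − 10·26. Hence 26·(-10) ≡ 1, so 26⁻¹ ≡ -10 ≡ 19 (mod 29).
Therefore t ≡ 19·20 = 380 ≡ 3 (mod 29).
With t = 3: n = 46 + 84·3 = 298.
Check: 298 mod 84 = 46, 298 mod 29 = 8. ✓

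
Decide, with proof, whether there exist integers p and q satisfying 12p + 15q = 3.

Every value of 12p + 15q is a multiple of gcd(12, 15) = 3; since 3 ∣ 3, solutions exist.
Dividing through by 3 reduces the equation to 4p + 5q = 1.
Dividing repeatedly: 5 = 1·4 + 1, 4 = 4·1 + 0.
Working back up the chain: 1 = 5 − 1·4. So 4·(-1) + 5·1 = 1.
So (p, q) = (-1, 1) is a solution.
The general solution is p = -1 + 5k, q = 1 − 4k; taking k = 1 gives the smaller pair p = 4, q = -3.
Check: 12·4 + 15·(-3) = 48 − 45 = 3. ✓

p = 4, q = -3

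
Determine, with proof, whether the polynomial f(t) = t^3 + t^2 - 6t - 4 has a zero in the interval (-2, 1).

f(-2) = 4 and f(1) = -8, which have opposite signs.
f is continuous everywhere (it is a polynomial), in particular on [-2, 1].
By the Intermediate Value Theorem f must vanish at some point of (-2, 1).

Such a root exists.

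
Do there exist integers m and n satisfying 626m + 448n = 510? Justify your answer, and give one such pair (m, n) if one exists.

m = 23, n = -31

gcd(626, 448) = 2, and 2 divides 510, so integer solutions exist.
Dividing through by 2 reduces the equation to 313m + 224n = 255.
Euclidean algorithm: 313 = 1·224 + 89, 224 = 2·89 + 46, 89 = 1·46 + 43, 46 = 1·43 + 3, 43 = 14·3 + 1, 3 = 3·1 + 0.
Back-substituting, 1 = 43 − 14·3 = 43 − 14·(46 − 1·43) = −14·46 + 15·43 = −14·46 + 15·(89 − 1·46) = 15·89 − 29·46 = 15·89 − 29·(224 − 2·89) = −29·224 + 73·89 = −29·224 + 73·(313 − 1·224) = 73·313 − 102·224; that is, 313·73 + 224·(-102) = 1.
Times 255: 313·18615 + 224·(-26010) = 255, so (18615, -26010) solves it.
The general solution is m = 18615 + 224k, n = -26010 − 313k; taking k = -83 gives the smaller pair m = 23, n = -31.
Indeed 626·23 + 448·(-31) = 14398 − 13888 = 510.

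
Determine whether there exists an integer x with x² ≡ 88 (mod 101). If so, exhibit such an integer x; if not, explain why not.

Take x = 47. Then 47² = 2209 = 21·101 + 88, so 47² ≡ 88 (mod 101).

x = 47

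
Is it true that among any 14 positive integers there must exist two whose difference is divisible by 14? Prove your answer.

Try 14 consecutive integers, 39, 40, …, 52. Their remainders mod 14 are 11, 12, 13, 0, 1, 2, 3, 4, 5, 6, 7, 8, 9, 10 — pairwise different, as any 14 ≤ 14 consecutive integers have distinct residues.
No two share a residue, so no pair has difference divisible by 14; the claim fails for this set.

No, the set {39, 40, 41, 42, 43, 44, 45, 46, 47, 48, 49, 50, 51, 52} is a counterexample.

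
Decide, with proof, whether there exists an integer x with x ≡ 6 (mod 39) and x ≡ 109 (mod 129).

No, no such integer exists.

gcd(39, 129) = 3. If x ≡ 6 (mod 39) and x ≡ 109 (mod 129), then x ≡ 6 (mod 3) and x ≡ 109 (mod 3).
However 6 ≡ 0 and 109 ≡ 1 (mod 3), and 0 ≠ 1.
Hence the system has no solution.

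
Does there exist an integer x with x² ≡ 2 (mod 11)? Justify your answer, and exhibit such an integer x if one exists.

There is no such integer.

Computing x² mod 11 for x = 0, 1, …, 5 (enough, by the symmetry x ↦ 11 − x) gives 0, 1, 4, 9, 5, 3.
The set of squares mod 11 is therefore {0, 1, 3, 4, 5, 9}, which does not contain 2.
Therefore x² ≡ 2 (mod 11) has no solution.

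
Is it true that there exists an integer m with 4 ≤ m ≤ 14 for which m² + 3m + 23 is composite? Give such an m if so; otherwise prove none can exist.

m = 14

At m = 14: 14² + 3·14 + 23 = 261 = 3·87, which is composite.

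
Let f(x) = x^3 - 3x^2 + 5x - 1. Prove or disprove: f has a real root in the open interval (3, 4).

No such root exists.

Evaluate at the endpoints: f(3) = 14, f(4) = 35 — same sign (positive).
f'(x) = 3x^2 - 6x + 5 has discriminant (-6)² − 4·3·5 = -24 < 0, so f' has no real roots and is positive for every real x.
Hence f is strictly increasing on ℝ, and in particular on [3, 4]. A strictly monotone function with same-sign endpoint values stays positive on the whole interval, so f has no zero in (3, 4).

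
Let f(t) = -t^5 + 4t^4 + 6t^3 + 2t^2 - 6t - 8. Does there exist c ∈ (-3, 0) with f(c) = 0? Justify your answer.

Yes, such a c exists.

f(-3) = 433 and f(0) = -8, which have opposite signs.
As a polynomial, f is continuous on every closed interval.
So by the Intermediate Value Theorem there is a c strictly between -3 and 0 with f(c) = 0.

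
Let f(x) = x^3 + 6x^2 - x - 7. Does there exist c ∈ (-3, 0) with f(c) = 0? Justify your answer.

f(-3) = 23 and f(0) = -7, which have opposite signs.
f is continuous everywhere (it is a polynomial), in particular on [-3, 0].
By the Intermediate Value Theorem, f takes the value 0 somewhere in the open interval.

Yes, f has a root in the interval.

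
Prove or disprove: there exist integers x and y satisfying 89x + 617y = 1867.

x = 430, y = -59

Since gcd(89, 617) = 1, every integer is an integer combination of 89 and 617.
Dividing repeatedly: 617 = 6·89 + 83, 89 = 1·83 + 6, 83 = 13·6 + 5, 6 = 1·5 + 1, 5 = 5·1 + 0.
Unwinding: 1 = 6 − 1·5 = 6 − (83 − 13·6) = −83 + 14·6 = −83 + 14·(89 − 1·83) = 14·89 − 15·83 = 14·89 − 15·(617 − 6·89) = −15·617 + 104·89, i.e. 89·104 + 617·(-15) = 1.
Times 1867: 89·194168 + 617·(-28005) = 1867, so (194168, -28005) solves it.
Shifting by a multiple of (617, −89) keeps it a solution: x = 194168 − 314·617 = 430, y = -28005 + 314·89 = -59.
Check: 89·430 + 617·(-59) = 38270 − 36403 = 1867. ✓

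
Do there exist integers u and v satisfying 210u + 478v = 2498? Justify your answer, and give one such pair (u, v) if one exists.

Every value of 210u + 478v is a multiple of gcd(210, 478) = 2; since 2 ∣ 2498, solutions exist.
Dividing through by 2 reduces the equation to 105u + 239v = 1249.
Run the Euclidean algorithm on 239 and 105: 239 = 2·105 + 29, 105 = 3·29 + 18, 29 = 1·18 + 11, 18 = 1·11 + 7, 11 = 1·7 + 4, 7 = 1·4 + 3, 4 = 1·3 + 1, 3 = 3·1 + 0.
Back-substituting, 1 = 4 − 1·3 = 4 − (7 − 1·4) = −7 + 2·4 = −7 + 2·(11 − 1·7) = 2·11 − 3·7 = 2·11 − 3·(18 − 1·11) = −3·18 + 5·11 = −3·18 + 5·(29 − 1·18) = 5·29 − 8·18 = 5·29 − 8·(105 − 3·29) = −8·105 + 29·29 = −8·105 + 29·(239 − 2·105) = 29·239 − 66·105; that is, 105·(-66) + 239·29 = 1.
Times 1249: 105·(-82434) + 239·36221 = 1249, so (-82434, 36221) solves it.
Adding 345·239 to u and subtracting 345·105 from v gives the tidier solution (21, -4).
Indeed 210·21 + 478·(-4) = 4410 − 1912 = 2498.

u = 21, v = -4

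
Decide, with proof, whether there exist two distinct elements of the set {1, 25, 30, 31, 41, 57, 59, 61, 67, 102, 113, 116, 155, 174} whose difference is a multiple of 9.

25 mod 9 = 7 and 61 mod 9 = 7, so 61 − 25 = 36 = 4·9.

The pair (25, 61) works.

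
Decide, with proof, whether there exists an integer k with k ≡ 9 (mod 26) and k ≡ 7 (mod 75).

Since 26 and 75 share no common factor, CRT says the pair of congruences has a solution (unique mod 1950).
Write k = 9 + 26t and require 9 + 26t ≡ 7 (mod 75), i.e. 26t ≡ 73 (mod 75).
Note 26·26 = 676 ≡ 1 (mod 75) (as 676 − 1 = 9·75), so 26⁻¹ ≡ 26.
Therefore t ≡ 26·73 = 1898 ≡ 23 (mod 75).
Taking t = 23 gives k = 9 + 26·23 = 607.
Verify: 607 = 23·26 + 9 and 607 = 8·75 + 7. ✓

k = 607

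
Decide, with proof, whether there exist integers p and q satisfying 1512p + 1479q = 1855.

Both 1512 and 1479 are divisible by gcd(1512, 1479) = 3, hence so is any combination 1512p + 1479q.
But 1855 is not a multiple of 3 (it leaves remainder 1).
Therefore 1512p + 1479q = 1855 has no solution in integers.

No, no such integers exist.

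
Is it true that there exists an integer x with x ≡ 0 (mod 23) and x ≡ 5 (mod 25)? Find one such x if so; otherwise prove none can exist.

x = 230

The moduli 23 and 25 are coprime, so by the Chinese Remainder Theorem a unique solution modulo 575 exists.
Any solution of the first congruence is x = 0 + 23t; substituting into the second, 23t ≡ 5 − 0 ≡ 5 (mod 25).
Invert 23 mod 25 by the Euclidean algorithm: 25 = 1·23 + 2, 23 = 11·2 + 1, 2 = 2·1 + 0; back-substituting, 1 = 23 − 11·2 = 23 − 11·(25 − 1·23) = −11·25 + 12·23. Hence 23·12 ≡ 1, so 23⁻¹ ≡ 12 (mod 25).
Therefore t ≡ 12·5 = 60 ≡ 10 (mod 25).
With t = 10: x = 0 + 23·10 = 230.
Indeed 230 ≡ 0 (mod 23) and 230 ≡ 5 (mod 25).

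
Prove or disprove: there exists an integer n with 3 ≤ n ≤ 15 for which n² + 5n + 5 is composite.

At n = 5: 5² + 5·5 + 5 = 55 = 5·11, which is composite.

n = 5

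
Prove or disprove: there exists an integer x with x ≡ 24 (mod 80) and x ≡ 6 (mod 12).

There is no such integer.

gcd(80, 12) = 4. If x ≡ 24 (mod 80) and x ≡ 6 (mod 12), then x ≡ 24 (mod 4) and x ≡ 6 (mod 4).
However 24 ≡ 0 and 6 ≡ 2 (mod 4), and 0 ≠ 2.
Therefore no such x exists.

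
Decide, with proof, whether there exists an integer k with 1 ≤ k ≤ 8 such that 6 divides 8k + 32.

At k = 1 the value 40 is not a multiple of 6. Try k = 2: 8·2 + 32 = 48 = 8·6, which is divisible by 6.

k = 2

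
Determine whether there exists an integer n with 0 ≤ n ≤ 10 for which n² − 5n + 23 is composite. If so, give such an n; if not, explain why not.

No such integer n in that range exists.

The values for n = 0, 1, …, 10 are 23, 19, 17, 17, 19, 23, 29, 37, 47, 59, 73, and each of these is prime.
So no value in the range makes the expression composite.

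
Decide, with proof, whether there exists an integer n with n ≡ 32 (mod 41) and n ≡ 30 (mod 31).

The moduli 41 and 31 are coprime, so by the Chinese Remainder Theorem a unique solution modulo 1271 exists.
Any solution of the first congruence is n = 32 + 41t; substituting into the second, 41t ≡ 30 − 32 ≡ 29 (mod 31).
41 ≡ 10 (mod 31), so this reads 10t ≡ 29 (mod 31). Since 10·28 = 280 = 9·31 + 1, the inverse of 10 mod 31 is 28.
Multiplying by 28: t ≡ 28·29 = 812 ≡ 6 (mod 31).
Taking t = 6 gives n = 32 + 41·6 = 278.
Indeed 278 ≡ 32 (mod 41) and 278 ≡ 30 (mod 31).

n = 278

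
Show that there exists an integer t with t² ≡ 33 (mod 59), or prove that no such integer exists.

No such integer exists.

Apply Euler's criterion with the prime 59: 33 is a quadratic residue iff 33^29 ≡ 1 (mod 59), and a non-residue iff it is ≡ −1.
Repeated squaring mod 59: 33^2 = 1089 ≡ 27; 33^4 ≡ 27² = 729 ≡ 21; 33^8 ≡ 21² = 441 ≡ 28; 33^16 ≡ 28² = 784 ≡ 17.
Since 29 = 16 + 8 + 4 + 1, 33^29 ≡ 17 · 28 · 21 · 33; multiplying out mod 59: 17·28 = 476 ≡ 4, then 4·21 = 84 ≡ 25, then 25·33 = 825 ≡ 58. Thus 33^29 ≡ 58 ≡ −1 (mod 59).
By Euler's criterion 33 is a quadratic non-residue mod 59: no t satisfies t² ≡ 33 (mod 59).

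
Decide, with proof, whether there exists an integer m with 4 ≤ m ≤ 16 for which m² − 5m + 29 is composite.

m = 14

At m = 14: 14² − 5·14 + 29 = 155 = 5·31, which is composite.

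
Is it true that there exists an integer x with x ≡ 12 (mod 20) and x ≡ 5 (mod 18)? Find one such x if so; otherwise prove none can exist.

No, no such integer exists.

Both moduli are multiples of 2 = gcd(20, 18), so any solution would satisfy x ≡ 12 and x ≡ 5 modulo 2 simultaneously.
However 12 ≡ 0 and 5 ≡ 1 (mod 2), and 0 ≠ 1.
Therefore no such x exists.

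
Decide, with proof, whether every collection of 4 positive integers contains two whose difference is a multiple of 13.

No; for instance {65, 66, 67, 68} is a counterexample.

Take the 4 consecutive integers 65, 66, 67, 68: their residues mod 13 are all distinct because 4 ≤ 13.
No two share a residue, so no pair has difference divisible by 13; the claim fails for this set.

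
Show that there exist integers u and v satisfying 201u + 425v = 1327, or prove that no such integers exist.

u = 402, v = -187

201 and 425 are coprime, so 201u + 425v ranges over all of ℤ.
Euclidean algorithm: 425 = 2·201 + 23, 201 = 8·23 + 17, 23 = 1·17 + 6, 17 = 2·6 + 5, 6 = 1·5 + 1, 5 = 5·1 + 0.
Working back up the chain: 1 = 6 − 1·5 = 6 − (17 − 2·6) = −17 + 3·6 = −17 + 3·(23 − 1·17) = 3·23 − 4·17 = 3·23 − 4·(201 − 8·23) = −4·201 + 35·23 = −4·201 + 35·(425 − 2·201) = 35·425 − 74·201. So 201·(-74) + 425·35 = 1.
Times 1327: 201·(-98198) + 425·46445 = 1327, so (-98198, 46445) solves it.
Shifting by a multiple of (425, −201) keeps it a solution: u = -98198 + 232·425 = 402, v = 46445 − 232·201 = -187.
Indeed 201·402 + 425·(-187) = 80802 − 79475 = 1327.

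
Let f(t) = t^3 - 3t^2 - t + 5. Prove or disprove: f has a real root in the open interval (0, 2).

Yes, f has a root in the interval.

f(0) = 5 and f(2) = -1, which have opposite signs.
f is continuous everywhere (it is a polynomial), in particular on [0, 2].
By the Intermediate Value Theorem, f takes the value 0 somewhere in the open interval.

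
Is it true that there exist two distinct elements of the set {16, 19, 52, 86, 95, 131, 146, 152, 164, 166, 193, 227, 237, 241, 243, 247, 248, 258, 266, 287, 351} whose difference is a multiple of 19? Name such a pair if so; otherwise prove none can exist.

19 mod 19 = 0 and 95 mod 19 = 0, so 95 − 19 = 76 = 4·19.

19 and 95 are such a pair.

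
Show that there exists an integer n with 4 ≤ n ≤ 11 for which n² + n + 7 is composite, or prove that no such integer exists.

n = 6

At n = 6: 6² + 6 + 7 = 49 = 7·7, which is composite.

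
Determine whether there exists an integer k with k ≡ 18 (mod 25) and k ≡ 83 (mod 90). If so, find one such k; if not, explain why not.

gcd(25, 90) = 5. A simultaneous solution exists iff 18 ≡ 83 (mod 5); here 18 mod 5 = 3 = 83 mod 5, so it does.
Put k = 18 + 25t, so we need 25t ≡ 65 (mod 90), equivalently (divide by 5) 5t ≡ 13 (mod 18).
To invert 5 modulo 18: 18 = 3·5 + 3, 5 = 1·3 + 2, 3 = 1·2 + 1, 2 = 2·1 + 0, and unwinding, 1 = 3 − 1·2 = 3 − (5 − 1·3) = −5 + 2·3 = −5 + 2·(18 − 3·5) = 2·18 − 7·5. Thus 5⁻¹ ≡ -7 ≡ 11 (mod 18).
Therefore t ≡ 11·13 = 143 ≡ 17 (mod 18).
Then k = 18 + 25·17 = 443.
Verify: 443 = 17·25 + 18 and 443 = 4·90 + 83. ✓

k = 443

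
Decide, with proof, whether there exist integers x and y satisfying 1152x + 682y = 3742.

x = 333, y = -557

Since gcd(1152, 682) = 2 and 3742 = 2·1871, Bézout's identity guarantees a solution.
Dividing through by 2 reduces the equation to 576x + 341y = 1871.
Run the Euclidean algorithm on 576 and 341: 576 = 1·341 + 235, 341 = 1·235 + 106, 235 = 2·106 + 23, 106 = 4·23 + 14, 23 = 1·14 + 9, 14 = 1·9 + 5, 9 = 1·5 + 4, 5 = 1·4 + 1, 4 = 4·1 + 0.
Unwinding: 1 = 5 − 1·4 = 5 − (9 − 1·5) = −9 + 2·5 = −9 + 2·(14 − 1·9) = 2·14 − 3·9 = 2·14 − 3·(23 − 1·14) = −3·23 + 5·14 = −3·23 + 5·(106 − 4·23) = 5·106 − 23·23 = 5·106 − 23·(235 − 2·106) = −23·235 + 51·106 = −23·235 + 51·(341 − 1·235) = 51·341 − 74·235 = 51·341 − 74·(576 − 1·341) = −74·576 + 125·341, i.e. 576·(-74) + 341·125 = 1.
Times 1871: 576·(-138454) + 341·233875 = 1871, so (-138454, 233875) solves it.
Shifting by a multiple of (341, −576) keeps it a solution: x = -138454 + 407·341 = 333, y = 233875 − 407·576 = -557.
Check: 1152·333 + 682·(-557) = 383616 − 379874 = 3742. ✓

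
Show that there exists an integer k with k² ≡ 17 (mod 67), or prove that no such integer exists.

Take k = 33. Then 33² = 1089 = 16·67 + 17, so 33² ≡ 17 (mod 67).

k = 33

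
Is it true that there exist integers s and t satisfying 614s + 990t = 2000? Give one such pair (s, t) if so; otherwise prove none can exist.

Every value of 614s + 990t is a multiple of gcd(614, 990) = 2; since 2 ∣ 2000, solutions exist.
Dividing through by 2 reduces the equation to 307s + 495t = 1000.
Dividing repeatedly: 495 = 1·307 + 188, 307 = 1·188 + 119, 188 = 1·119 + 69, 119 = 1·69 + 50, 69 = 1·50 + 19, 50 = 2·19 + 12, 19 = 1·12 + 7, 12 = 1·7 + 5, 7 = 1·5 + 2, 5 = 2·2 + 1, 2 = 2·1 + 0.
Unwinding: 1 = 5 − 2·2 = 5 − 2·(7 − 1·5) = −2·7 + 3·5 = −2·7 + 3·(12 − 1·7) = 3·12 − 5·7 = 3·12 − 5·(19 − 1·12) = −5·19 + 8·12 = −5·19 + 8·(50 − 2·19) = 8·50 − 21·19 = 8·50 − 21·(69 − 1·50) = −21·69 + 29·50 = −21·69 + 29·(119 − 1·69) = 29·119 − 50·69 = 29·119 − 50·(188 − 1·119) = −50·188 + 79·119 = −50·188 + 79·(307 − 1·188) = 79·307 − 129·188 = 79·307 − 129·(495 − 1·307) = −129·495 + 208·307, i.e. 307·208 + 495·(-129) = 1.
Times 1000: 307·208000 + 495·(-129000) = 1000, so (208000, -129000) solves it.
Subtracting 420·495 from s and adding 420·307 to t gives the tidier solution (100, -60).
Check: 614·100 + 990·(-60) = 61400 − 59400 = 2000. ✓

s = 100, t = -60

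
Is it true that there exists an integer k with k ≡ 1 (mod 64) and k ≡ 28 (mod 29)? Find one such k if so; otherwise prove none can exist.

k = 1217

Since 64 and 29 share no common factor, CRT says the pair of congruences has a solution (unique mod 1856).
Any solution of the first congruence is k = 1 + 64t; substituting into the second, 64t ≡ 28 − 1 ≡ 27 (mod 29).
64 ≡ 6 (mod 29), so this reads 6t ≡ 27 (mod 29). To invert 6 modulo 29: 29 = 4·6 + 5, 6 = 1·5 + 1, 5 = 5·1 + 0, and unwinding, 1 = 6 − 1·5 = 6 − (29 − 4·6) = −29 + 5·6. Thus 6⁻¹ ≡ 5 (mod 29).
Multiplying by 5: t ≡ 5·27 = 135 ≡ 19 (mod 29).
Taking t = 19 gives k = 1 + 64·19 = 1217.
Indeed 1217 ≡ 1 (mod 64) and 1217 ≡ 28 (mod 29).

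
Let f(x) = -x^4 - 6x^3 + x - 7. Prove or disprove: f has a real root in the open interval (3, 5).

f(3) = -247 and f(5) = -1377, both negative, so a sign-change argument is unavailable; we show f keeps this sign on the whole interval.
Substitute x = 3 + u, where 0 < u < 2 on the interval. Expanding, f(3 + u) = -u^4 - 18u^3 - 108u^2 - 269u - 247.
All 5 nonzero coefficients of this polynomial in u are negative; hence for u > 0 the value is a sum of negative terms (the constant -247 among them).
So f is strictly negative on (3, 5); no root exists in the interval.

f has no root in that interval.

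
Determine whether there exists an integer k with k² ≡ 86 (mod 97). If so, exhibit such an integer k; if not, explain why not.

k = 59

Take k = 59. Then 59² = 3481 = 35·97 + 86, so 59² ≡ 86 (mod 97).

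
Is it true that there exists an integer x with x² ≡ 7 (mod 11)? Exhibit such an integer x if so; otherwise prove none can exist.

Squares mod 11 repeat after x = 5 (as (−x)² = x²); for x = 0..5 they are 0, 1, 4, 9, 5, 3.
The set of squares mod 11 is therefore {0, 1, 3, 4, 5, 9}, which does not contain 7.
Therefore x² ≡ 7 (mod 11) has no solution.

No such integer exists.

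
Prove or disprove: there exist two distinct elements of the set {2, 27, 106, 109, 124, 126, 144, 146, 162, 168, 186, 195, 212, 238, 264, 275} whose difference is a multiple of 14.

2 and 212 are such a pair.

2 mod 14 = 2 and 212 mod 14 = 2, so 212 − 2 = 210 = 15·14.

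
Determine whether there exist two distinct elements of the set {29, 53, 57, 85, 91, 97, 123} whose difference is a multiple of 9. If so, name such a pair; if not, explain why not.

Two integers differ by a multiple of 9 exactly when they have the same residue mod 9. The residues are 29↦2, 53↦8, 57↦3, 85↦4, 91↦1, 97↦7, 123↦6.
These 7 residues are pairwise different, hence no difference of two elements is divisible by 9.

No, no such pair exists.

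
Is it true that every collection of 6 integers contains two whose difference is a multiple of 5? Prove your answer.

Yes, this is always true.

Each integer lies in one of the 5 residue classes modulo 5.
Placing 6 integers into 5 classes, some class receives at least two — say a and b.
Equal remainders mean a − b ≡ 0 (mod 5), so 5 divides their difference.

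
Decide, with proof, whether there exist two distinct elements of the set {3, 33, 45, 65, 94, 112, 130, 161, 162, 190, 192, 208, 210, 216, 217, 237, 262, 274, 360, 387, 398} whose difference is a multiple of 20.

Both 45 and 65 leave remainder 5 on division by 20; their difference 20 = 1·20 is a multiple of 20.

The pair (45, 65) works.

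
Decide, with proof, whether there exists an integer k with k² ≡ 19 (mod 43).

No such integer exists.

Apply Euler's criterion with the prime 43: 19 is a quadratic residue iff 19^21 ≡ 1 (mod 43), and a non-residue iff it is ≡ −1.
Repeated squaring mod 43: 19^2 = 361 ≡ 17; 19^4 ≡ 17² = 289 ≡ 31; 19^8 ≡ 31² = 961 ≡ 15; 19^16 ≡ 15² = 225 ≡ 10.
Since 21 = 16 + 4 + 1, 19^21 ≡ 10 · 31 · 19; multiplying out mod 43: 10·31 = 310 ≡ 9, then 9·19 = 171 ≡ 42. Thus 19^21 ≡ 42 ≡ −1 (mod 43).
By Euler's criterion 19 is a quadratic non-residue mod 43: no k satisfies k² ≡ 19 (mod 43).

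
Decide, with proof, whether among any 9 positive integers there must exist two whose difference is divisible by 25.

Take the 9 consecutive integers 94, 95, …, 102: their residues mod 25 are all distinct because 9 ≤ 25.
Any two of them differ by at most 8 < 25 and by at least 1, so no difference is a multiple of 25.

No; for instance {94, 95, 96, 97, 98, 99, 100, 101, 102} is a counterexample.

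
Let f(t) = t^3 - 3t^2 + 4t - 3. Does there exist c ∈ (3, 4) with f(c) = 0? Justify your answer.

Evaluate at the endpoints: f(3) = 9, f(4) = 29 — same sign (positive).
The derivative f'(t) = 3t^2 - 6t + 4 is a quadratic with discriminant (-6)² − 4·3·4 = -12 < 0; it never vanishes, so it is always positive (sign of the leading coefficient).
So f is strictly increasing; between 3 and 4 its values lie between f(3) = 9 and f(4) = 29, all positive. Therefore f has no root in (3, 4).

No such root exists.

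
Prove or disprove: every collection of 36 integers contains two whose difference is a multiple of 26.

Yes.

Each integer lies in one of the 26 residue classes modulo 26.
Since 36 > 26, two of the 36 integers must share a residue class by the pigeonhole principle; call them a and b.
Their difference a − b is then a multiple of 26.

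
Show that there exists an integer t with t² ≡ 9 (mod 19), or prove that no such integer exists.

Take t = 3. Then 3² = 9, and since 0 ≤ 9 < 19 this is already reduced: 3² ≡ 9 (mod 19).

t = 3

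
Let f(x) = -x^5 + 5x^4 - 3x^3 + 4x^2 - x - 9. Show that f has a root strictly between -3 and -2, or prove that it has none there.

No such root exists.

The endpoint values f(-3) = 759 and f(-2) = 145 are both positive. Claim: f(x) > 0 for every x in (-3, -2).
Substitute x = -2 − u, where 0 < u < 1 on the interval. Expanding, f(-2 − u) = u^5 + 15u^4 + 83u^3 + 222u^2 + 293u + 145.
All 6 nonzero coefficients of this polynomial in u are positive; hence for u > 0 the value is a sum of positive terms (the constant 145 among them).
Therefore f(x) > 0 throughout (-3, -2), and f has no zero there.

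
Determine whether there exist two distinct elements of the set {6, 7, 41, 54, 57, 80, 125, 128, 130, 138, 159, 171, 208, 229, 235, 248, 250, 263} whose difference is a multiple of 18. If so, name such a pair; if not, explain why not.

No such pair exists.

Two integers differ by a multiple of 18 exactly when they have the same residue mod 18. The residues are 6↦6, 7↦7, 41↦5, 54↦0, 57↦3, 80↦8, 125↦17, 128↦2, 130↦4, 138↦12, 159↦15, 171↦9, 208↦10, 229↦13, 235↦1, 248↦14, 250↦16, 263↦11.
These 18 residues are pairwise different, hence no difference of two elements is divisible by 18.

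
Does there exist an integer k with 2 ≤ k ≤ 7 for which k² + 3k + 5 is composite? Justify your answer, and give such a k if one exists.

k = 5

At k = 5: 5² + 3·5 + 5 = 45 = 3·15, which is composite.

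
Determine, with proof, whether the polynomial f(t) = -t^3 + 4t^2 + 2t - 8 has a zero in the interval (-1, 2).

Such a root exists.

f(-1) = -5 and f(2) = 4, which have opposite signs.
As a polynomial, f is continuous on every closed interval.
By the Intermediate Value Theorem f must vanish at some point of (-1, 2).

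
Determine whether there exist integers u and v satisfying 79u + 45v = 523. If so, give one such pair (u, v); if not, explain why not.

Since gcd(79, 45) = 1, every integer is an integer combination of 79 and 45.
Dividing repeatedly: 79 = 1·45 + 34, 45 = 1·34 + 11, 34 = 3·11 + 1, 11 = 11·1 + 0.
Back-substituting, 1 = 34 − 3·11 = 34 − 3·(45 − 1·34) = −3·45 + 4·34 = −3·45 + 4·(79 − 1·45) = 4·79 − 7·45; that is, 79·4 + 45·(-7) = 1.
Multiplying through by 523: u = 4·523 = 2092, v = (-7)·523 = -3661 is a solution.
Shifting by a multiple of (45, −79) keeps it a solution: u = 2092 − 46·45 = 22, v = -3661 + 46·79 = -27.
Indeed 79·22 + 45·(-27) = 1738 − 1215 = 523.

u = 22, v = -27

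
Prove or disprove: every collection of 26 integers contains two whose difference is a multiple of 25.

True.

There are exactly 25 possible remainders on division by 25.
With 26 integers and only 25 classes, the pigeonhole principle forces two of them, say a and b, into the same class.
Then a ≡ b (mod 25), i.e. 25 ∣ (a − b).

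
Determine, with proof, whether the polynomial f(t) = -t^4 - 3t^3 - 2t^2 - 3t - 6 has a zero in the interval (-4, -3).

The endpoint values f(-4) = -90 and f(-3) = -15 are both negative. Claim: f(t) < 0 for every t in (-4, -3).
Substitute t = -3 − u, where 0 < u < 1 on the interval. Expanding, f(-3 − u) = -u^4 - 9u^3 - 29u^2 - 36u - 15.
All 5 nonzero coefficients of this polynomial in u are negative; hence for u > 0 the value is a sum of negative terms (the constant -15 among them).
Therefore f(t) < 0 throughout (-4, -3), and f has no zero there.

No such root exists.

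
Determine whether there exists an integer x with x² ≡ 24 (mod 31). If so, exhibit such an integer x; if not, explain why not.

31 is prime, so by Euler's criterion 24 is a square mod 31 iff 24^((31−1)/2) = 24^15 ≡ 1 (mod 31).
Repeated squaring mod 31: 24^2 = 576 ≡ 18; 24^4 ≡ 18² = 324 ≡ 14; 24^8 ≡ 14² = 196 ≡ 10.
Since 15 = 8 + 4 + 2 + 1, 24^15 ≡ 10 · 14 · 18 · 24; multiplying out mod 31: 10·14 = 140 ≡ 16, then 16·18 = 288 ≡ 9, then 9·24 = 216 ≡ 30. Thus 24^15 ≡ 30 ≡ −1 (mod 31).
The value −1 means 24 is a non-residue modulo 31, so x² ≡ 24 (mod 31) is impossible.

No, no such integer exists.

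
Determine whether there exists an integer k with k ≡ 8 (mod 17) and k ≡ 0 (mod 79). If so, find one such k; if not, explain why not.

k = 790

gcd(17, 79) = 1, so the Chinese Remainder Theorem guarantees exactly one residue class mod 1343 satisfying both.
Any solution of the first congruence is k = 8 + 17t; substituting into the second, 17t ≡ 0 − 8 ≡ 71 (mod 79).
To invert 17 modulo 79: 79 = 4·17 + 11, 17 = 1·11 + 6, 11 = 1·6 + 5, 6 = 1·5 + 1, 5 = 5·1 + 0, and unwinding, 1 = 6 − 1·5 = 6 − (11 − 1·6) = −11 + 2·6 = −11 + 2·(17 − 1·11) = 2·17 − 3·11 = 2·17 − 3·(79 − 4·17) = −3·79 + 14·17. Thus 17⁻¹ ≡ 14 (mod 79).
Therefore t ≡ 14·71 = 994 ≡ 46 (mod 79).
With t = 46: k = 8 + 17·46 = 790.
Indeed 790 ≡ 8 (mod 17) and 790 ≡ 0 (mod 79).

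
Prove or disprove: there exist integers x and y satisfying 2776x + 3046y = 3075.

No such integers exist.

Any value of 2776x + 3046y is a multiple of gcd(2776, 3046) = 2.
But 3075 is not a multiple of 2 (it leaves remainder 1).
Therefore 2776x + 3046y = 3075 has no solution in integers.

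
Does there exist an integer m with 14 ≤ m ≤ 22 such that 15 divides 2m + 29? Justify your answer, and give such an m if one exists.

No, no such integer m in that range exists.

At m = 14, 2·14 + 29 = 57 ≡ 12 (mod 15), and each step in m adds 2, giving residues 12, 14, 1, 3, 5, 7, 9, 11, 13 for m = 14, 15, …, 22.
Since 0 is absent from this list, 15 ∤ 2m + 29 for every m with 14 ≤ m ≤ 22.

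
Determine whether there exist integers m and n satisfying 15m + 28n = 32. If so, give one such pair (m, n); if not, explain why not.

Since gcd(15, 28) = 1, every integer is an integer combination of 15 and 28.
Euclidean algorithm: 28 = 1·15 + 13, 15 = 1·13 + 2, 13 = 6·2 + 1, 2 = 2·1 + 0.
Working back up the chain: 1 = 13 − 6·2 = 13 − 6·(15 − 1·13) = −6·15 + 7·13 = −6·15 + 7·(28 − 1·15) = 7·28 − 13·15. So 15·(-13) + 28·7 = 1.
Scaling by 32 gives the particular solution (m, n) = (-416, 224).
The general solution is m = -416 + 28k, n = 224 − 15k; taking k = 15 gives the smaller pair m = 4, n = -1.
Check: 15·4 + 28·(-1) = 60 − 28 = 32. ✓

m = 4, n = -1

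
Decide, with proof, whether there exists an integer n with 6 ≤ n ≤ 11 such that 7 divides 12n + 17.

There is no such integer n in that range.

For n = 6, 7, …, 11 the values of 12n + 17 modulo 7 are 5, 3, 1, 6, 4, 2 respectively.
The residue 0 does not occur, so no n in [6, 11] makes 12n + 17 a multiple of 7.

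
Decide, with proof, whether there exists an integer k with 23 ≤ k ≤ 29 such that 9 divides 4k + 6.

There is no such integer k in that range.

For k = 23, 24, …, 29 the values of 4k + 6 modulo 9 are 8, 3, 7, 2, 6, 1, 5 respectively.
Since 0 is absent from this list, 9 ∤ 4k + 6 for every k with 23 ≤ k ≤ 29.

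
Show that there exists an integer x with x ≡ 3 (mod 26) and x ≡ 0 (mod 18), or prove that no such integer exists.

There is no such integer.

gcd(26, 18) = 2. If x ≡ 3 (mod 26) and x ≡ 0 (mod 18), then x ≡ 3 (mod 2) and x ≡ 0 (mod 2).
These are incompatible: 3 − 0 = 3 is not divisible by 2.
Hence the system has no solution.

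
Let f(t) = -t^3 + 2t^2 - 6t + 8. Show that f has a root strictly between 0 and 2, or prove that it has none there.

f(0) = 8 and f(2) = -4, which have opposite signs.
f is continuous everywhere (it is a polynomial), in particular on [0, 2].
By the Intermediate Value Theorem f must vanish at some point of (0, 2).

Yes, f has a root in the interval.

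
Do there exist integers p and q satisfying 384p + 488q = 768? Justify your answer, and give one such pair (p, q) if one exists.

Since gcd(384, 488) = 8 and 768 = 8·96, Bézout's identity guarantees a solution.
Dividing through by 8 reduces the equation to 48p + 61q = 96.
Euclidean algorithm: 61 = 1·48 + 13, 48 = 3·13 + 9, 13 = 1·9 + 4, 9 = 2·4 + 1, 4 = 4·1 + 0.
Back-substituting, 1 = 9 − 2·4 = 9 − 2·(13 − 1·9) = −2·13 + 3·9 = −2·13 + 3·(48 − 3·13) = 3·48 − 11·13 = 3·48 − 11·(61 − 1·48) = −11·61 + 14·48; that is, 48·14 + 61·(-11) = 1.
Scaling by 96 gives the particular solution (p, q) = (1344, -1056).
The general solution is p = 1344 + 61k, q = -1056 − 48k; taking k = -22 gives the smaller pair p = 2, q = 0.
Indeed 384·2 + 488·0 = 768 + 0 = 768.

p = 2, q = 0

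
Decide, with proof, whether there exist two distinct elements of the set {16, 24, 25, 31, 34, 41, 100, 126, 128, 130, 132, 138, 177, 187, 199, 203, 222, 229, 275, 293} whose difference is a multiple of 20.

No such pair exists.

Two integers differ by a multiple of 20 exactly when they have the same residue mod 20. The residues are 16↦16, 24↦4, 25↦5, 31↦11, 34↦14, 41↦1, 100↦0, 126↦6, 128↦8, 130↦10, 132↦12, 138↦18, 177↦17, 187↦7, 199↦19, 203↦3, 222↦2, 229↦9, 275↦15, 293↦13.
All 20 residues are distinct, so no two elements differ by a multiple of 20.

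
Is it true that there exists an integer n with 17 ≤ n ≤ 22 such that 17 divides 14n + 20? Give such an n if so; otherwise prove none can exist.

n = 18

At n = 17 the value 258 is not a multiple of 17. n = 18 works, since 14·18 + 20 = 272 = 16·17.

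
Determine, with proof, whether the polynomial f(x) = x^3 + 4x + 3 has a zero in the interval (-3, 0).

Yes, f has a root in the interval.

f(-3) = -36 and f(0) = 3, which have opposite signs.
f is continuous everywhere (it is a polynomial), in particular on [-3, 0].
By the Intermediate Value Theorem f must vanish at some point of (-3, 0).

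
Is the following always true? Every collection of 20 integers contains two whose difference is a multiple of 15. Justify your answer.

Yes, this is always true.

Partition the integers by their residue mod 15; there are 15 classes.
With 20 integers and only 15 classes, the pigeonhole principle forces two of them, say a and b, into the same class.
Their difference a − b is then a multiple of 15.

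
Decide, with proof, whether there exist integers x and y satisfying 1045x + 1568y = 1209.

1045 and 1568 are coprime, so 1045x + 1568y ranges over all of ℤ.
Euclidean algorithm: 1568 = 1·1045 + 523, 1045 = 1·523 + 522, 523 = 1·522 + 1, 522 = 522·1 + 0.
Back-substituting, 1 = 523 − 1·522 = 523 − (1045 − 1·523) = −1045 + 2·523 = −1045 + 2·(1568 − 1·1045) = 2·1568 − 3·1045; that is, 1045·(-3) + 1568·2 = 1.
Scaling by 1209 gives the particular solution (x, y) = (-3627, 2418).
Shifting by a multiple of (1568, −1045) keeps it a solution: x = -3627 + 3·1568 = 1077, y = 2418 − 3·1045 = -717.
Indeed 1045·1077 + 1568·(-717) = 1125465 − 1124256 = 1209.

x = 1077, y = -717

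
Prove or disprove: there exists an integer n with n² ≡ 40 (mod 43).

n = 30 works: 30² = 900, and 900 − 40 = 860 = 20·43.

n = 30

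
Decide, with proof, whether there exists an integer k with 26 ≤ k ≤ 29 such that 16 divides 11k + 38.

The values of 11k + 38 for k = 26, 27, 28, 29 are 324, 335, 346, 357; reduced mod 16 these are 4, 15, 10, 5.
The residue 0 does not occur, so no k in [26, 29] makes 11k + 38 a multiple of 16.

No such integer k in that range exists.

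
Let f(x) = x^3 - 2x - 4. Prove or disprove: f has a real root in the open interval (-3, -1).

f(-3) = -25 and f(-1) = -3, both negative, so a sign-change argument is unavailable; we show f keeps this sign on the whole interval.
Shift to the endpoint -1: with x = -1 − u (0 < u < 2), one computes f(-1 − u) = -u^3 - 3u^2 - u - 3.
The nonzero coefficients here are all negative, so for u > 0 every term is negative (or zero), and the constant term -3 is strictly negative.
Therefore f(x) < 0 throughout (-3, -1), and f has no zero there.

f has no root in that interval.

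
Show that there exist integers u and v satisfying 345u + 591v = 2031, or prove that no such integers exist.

u = 47, v = -24

gcd(345, 591) = 3, and 3 divides 2031, so integer solutions exist.
Dividing through by 3 reduces the equation to 115u + 197v = 677.
Run the Euclidean algorithm on 197 and 115: 197 = 1·115 + 82, 115 = 1·82 + 33, 82 = 2·33 + 16, 33 = 2·16 + 1, 16 = 16·1 + 0.
Working back up the chain: 1 = 33 − 2·16 = 33 − 2·(82 − 2·33) = −2·82 + 5·33 = −2·82 + 5·(115 − 1·82) = 5·115 − 7·82 = 5·115 − 7·(197 − 1·115) = −7·197 + 12·115. So 115·12 + 197·(-7) = 1.
Times 677: 115·8124 + 197·(-4739) = 677, so (8124, -4739) solves it.
Subtracting 41·197 from u and adding 41·115 to v gives the tidier solution (47, -24).
Check: 345·47 + 591·(-24) = 16215 − 14184 = 2031. ✓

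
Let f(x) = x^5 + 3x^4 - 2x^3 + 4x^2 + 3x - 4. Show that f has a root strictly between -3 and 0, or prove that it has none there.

Such a root exists.

f(-3) = 77 and f(0) = -4, which have opposite signs.
f is continuous everywhere (it is a polynomial), in particular on [-3, 0].
By the Intermediate Value Theorem, f takes the value 0 somewhere in the open interval.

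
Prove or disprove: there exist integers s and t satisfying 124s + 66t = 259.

Any value of 124s + 66t is a multiple of gcd(124, 66) = 2.
However 259 leaves remainder 1 on division by 2.
So the equation is unsolvable over ℤ.

No such integers exist.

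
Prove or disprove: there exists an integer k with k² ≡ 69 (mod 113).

k = 71

Take k = 71. Then 71² = 5041 = 44·113 + 69, so 71² ≡ 69 (mod 113).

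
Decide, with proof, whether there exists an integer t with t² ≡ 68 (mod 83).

t = 20

Take t = 20. Then 20² = 400 = 4·83 + 68, so 20² ≡ 68 (mod 83).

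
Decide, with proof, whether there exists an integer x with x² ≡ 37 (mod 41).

x = 18

x = 18 works: 18² = 324, and 324 − 37 = 287 = 7·41.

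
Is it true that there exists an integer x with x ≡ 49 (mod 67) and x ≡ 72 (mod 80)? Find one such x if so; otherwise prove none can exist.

gcd(67, 80) = 1, so the Chinese Remainder Theorem guarantees exactly one residue class mod 5360 satisfying both.
Any solution of the first congruence is x = 49 + 67t; substituting into the second, 67t ≡ 72 − 49 ≡ 23 (mod 80).
To invert 67 modulo 80: 80 = 1·67 + 13, 67 = 5·13 + 2, 13 = 6·2 + 1, 2 = 2·1 + 0, and unwinding, 1 = 13 − 6·2 = 13 − 6·(67 − 5·13) = −6·67 + 31·13 = −6·67 + 31·(80 − 1·67) = 31·80 − 37·67. Thus 67⁻¹ ≡ -37 ≡ 43 (mod 80).
Multiplying by 43: t ≡ 43·23 = 989 ≡ 29 (mod 80).
With t = 29: x = 49 + 67·29 = 1992.
Indeed 1992 ≡ 49 (mod 67) and 1992 ≡ 72 (mod 80).

x = 1992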